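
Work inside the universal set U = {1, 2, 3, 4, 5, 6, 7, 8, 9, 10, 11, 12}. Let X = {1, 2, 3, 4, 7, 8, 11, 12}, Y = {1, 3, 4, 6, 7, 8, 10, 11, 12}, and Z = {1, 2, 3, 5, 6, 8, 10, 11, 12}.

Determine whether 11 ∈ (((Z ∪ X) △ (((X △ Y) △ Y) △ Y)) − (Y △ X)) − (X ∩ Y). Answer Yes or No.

No

11 ∈ Z and 11 ∈ X, so 11 ∈ Z ∪ X
11 ∈ X and 11 ∈ Y, so 11 ∉ X △ Y
11 ∉ (X △ Y) and 11 ∈ Y, so 11 ∈ (X △ Y) △ Y
11 ∈ ((X △ Y) △ Y) and 11 ∈ Y, so 11 ∉ ((X △ Y) △ Y) △ Y
11 ∈ (Z ∪ X) and 11 ∉ (((X △ Y) △ Y) △ Y), so 11 ∈ (Z ∪ X) △ (((X △ Y) △ Y) △ Y)
11 ∈ Y and 11 ∈ X, so 11 ∉ Y △ X
11 ∈ ((Z ∪ X) △ (((X △ Y) △ Y) △ Y)) and 11 ∉ (Y △ X), so 11 ∈ ((Z ∪ X) △ (((X △ Y) △ Y) △ Y)) − (Y △ X)
11 ∈ X and 11 ∈ Y, so 11 ∈ X ∩ Y
11 ∈ (((Z ∪ X) △ (((X △ Y) △ Y) △ Y)) − (Y △ X)) and 11 ∈ (X ∩ Y), so 11 ∉ (((Z ∪ X) △ (((X △ Y) △ Y) △ Y)) − (Y △ X)) − (X ∩ Y)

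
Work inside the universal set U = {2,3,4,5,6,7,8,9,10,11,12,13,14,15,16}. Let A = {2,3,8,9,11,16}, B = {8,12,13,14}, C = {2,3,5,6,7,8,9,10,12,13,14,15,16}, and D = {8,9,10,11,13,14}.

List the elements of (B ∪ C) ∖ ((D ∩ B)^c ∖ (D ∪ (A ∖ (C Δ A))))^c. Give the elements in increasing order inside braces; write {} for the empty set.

{5,6,7,12,15}

B ∪ C = {2,3,5,6,7,8,9,10,12,13,14,15,16}
D ∩ B = {8,13,14}
(D ∩ B)^c = {2,3,4,5,6,7,9,10,11,12,15,16}
C Δ A = {5,6,7,10,11,12,13,14,15}
A ∖ (C Δ A) = {2,3,8,9,16}
D ∪ (A ∖ (C Δ A)) = {2,3,8,9,10,11,13,14,16}
(D ∩ B)^c ∖ (D ∪ (A ∖ (C Δ A))) = {4,5,6,7,12,15}
((D ∩ B)^c ∖ (D ∪ (A ∖ (C Δ A))))^c = {2,3,8,9,10,11,13,14,16}
(B ∪ C) ∖ ((D ∩ B)^c ∖ (D ∪ (A ∖ (C Δ A))))^c = {5,6,7,12,15}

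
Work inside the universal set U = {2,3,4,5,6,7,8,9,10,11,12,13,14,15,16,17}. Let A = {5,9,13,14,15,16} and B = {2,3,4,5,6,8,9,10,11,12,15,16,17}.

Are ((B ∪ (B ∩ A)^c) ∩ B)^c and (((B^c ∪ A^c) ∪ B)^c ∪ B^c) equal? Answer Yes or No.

Yes

B ∩ A = {5,9,15,16}
(B ∩ A)^c = {2,3,4,6,7,8,10,11,12,13,14,17}
B ∪ (B ∩ A)^c = {2,3,4,5,6,7,8,9,10,11,12,13,14,15,16,17}
(B ∪ (B ∩ A)^c) ∩ B = {2,3,4,5,6,8,9,10,11,12,15,16,17}
((B ∪ (B ∩ A)^c) ∩ B)^c = {7,13,14}
B^c = {7,13,14}
A^c = {2,3,4,6,7,8,10,11,12,17}
B^c ∪ A^c = {2,3,4,6,7,8,10,11,12,13,14,17}
(B^c ∪ A^c) ∪ B = {2,3,4,5,6,7,8,9,10,11,12,13,14,15,16,17}
((B^c ∪ A^c) ∪ B)^c = {}
((B^c ∪ A^c) ∪ B)^c ∪ B^c = {7,13,14}
Both equal {7,13,14}, so ((B ∪ (B ∩ A)^c) ∩ B)^c = ((B^c ∪ A^c) ∪ B)^c ∪ B^c.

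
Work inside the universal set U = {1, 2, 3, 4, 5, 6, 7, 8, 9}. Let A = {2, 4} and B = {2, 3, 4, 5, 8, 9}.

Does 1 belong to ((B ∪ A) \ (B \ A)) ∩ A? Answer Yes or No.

No

1 ∉ B and 1 ∉ A, so 1 ∉ B ∪ A
1 ∉ B and 1 ∉ A, so 1 ∉ B \ A
1 ∉ (B ∪ A) and 1 ∉ (B \ A), so 1 ∉ (B ∪ A) \ (B \ A)
1 ∉ ((B ∪ A) \ (B \ A)) and 1 ∉ A, so 1 ∉ ((B ∪ A) \ (B \ A)) ∩ A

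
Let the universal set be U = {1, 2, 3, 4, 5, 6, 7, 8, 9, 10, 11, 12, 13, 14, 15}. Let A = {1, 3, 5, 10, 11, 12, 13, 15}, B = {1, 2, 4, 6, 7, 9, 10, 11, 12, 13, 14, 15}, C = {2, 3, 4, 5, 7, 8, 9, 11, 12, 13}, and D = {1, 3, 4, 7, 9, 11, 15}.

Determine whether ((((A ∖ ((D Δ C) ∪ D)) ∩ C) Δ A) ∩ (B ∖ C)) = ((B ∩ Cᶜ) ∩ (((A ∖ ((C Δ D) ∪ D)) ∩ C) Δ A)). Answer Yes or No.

Yes

D Δ C = {1, 2, 5, 8, 12, 13, 15}
(D Δ C) ∪ D = {1, 2, 3, 4, 5, 7, 8, 9, 11, 12, 13, 15}
A ∖ ((D Δ C) ∪ D) = {10}
(A ∖ ((D Δ C) ∪ D)) ∩ C = {}
((A ∖ ((D Δ C) ∪ D)) ∩ C) Δ A = {1, 3, 5, 10, 11, 12, 13, 15}
B ∖ C = {1, 6, 10, 14, 15}
(((A ∖ ((D Δ C) ∪ D)) ∩ C) Δ A) ∩ (B ∖ C) = {1, 10, 15}
Cᶜ = {1, 6, 10, 14, 15}
B ∩ Cᶜ = {1, 6, 10, 14, 15}
C Δ D = {1, 2, 5, 8, 12, 13, 15}
(C Δ D) ∪ D = {1, 2, 3, 4, 5, 7, 8, 9, 11, 12, 13, 15}
A ∖ ((C Δ D) ∪ D) = {10}
(A ∖ ((C Δ D) ∪ D)) ∩ C = {}
((A ∖ ((C Δ D) ∪ D)) ∩ C) Δ A = {1, 3, 5, 10, 11, 12, 13, 15}
(B ∩ Cᶜ) ∩ (((A ∖ ((C Δ D) ∪ D)) ∩ C) Δ A) = {1, 10, 15}
Both equal {1, 10, 15}, so (((A ∖ ((D Δ C) ∪ D)) ∩ C) Δ A) ∩ (B ∖ C) = (B ∩ Cᶜ) ∩ (((A ∖ ((C Δ D) ∪ D)) ∩ C) Δ A).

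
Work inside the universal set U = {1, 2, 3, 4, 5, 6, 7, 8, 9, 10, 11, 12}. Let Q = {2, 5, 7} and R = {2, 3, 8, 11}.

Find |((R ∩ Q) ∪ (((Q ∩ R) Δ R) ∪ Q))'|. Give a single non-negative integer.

R ∩ Q = {2}
Q ∩ R = {2}
(Q ∩ R) Δ R = {3, 8, 11}
((Q ∩ R) Δ R) ∪ Q = {2, 3, 5, 7, 8, 11}
(R ∩ Q) ∪ (((Q ∩ R) Δ R) ∪ Q) = {2, 3, 5, 7, 8, 11}
((R ∩ Q) ∪ (((Q ∩ R) Δ R) ∪ Q))' = {1, 4, 6, 9, 10, 12}
|((R ∩ Q) ∪ (((Q ∩ R) Δ R) ∪ Q))'| = 6

6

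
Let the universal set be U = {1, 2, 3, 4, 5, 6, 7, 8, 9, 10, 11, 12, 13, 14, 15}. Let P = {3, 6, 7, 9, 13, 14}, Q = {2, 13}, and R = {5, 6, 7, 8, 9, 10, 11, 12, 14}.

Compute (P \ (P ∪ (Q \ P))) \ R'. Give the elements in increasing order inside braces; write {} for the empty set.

{}

Q \ P = {2}
P ∪ (Q \ P) = {2, 3, 6, 7, 9, 13, 14}
P \ (P ∪ (Q \ P)) = {}
R' = {1, 2, 3, 4, 13, 15}
(P \ (P ∪ (Q \ P))) \ R' = {}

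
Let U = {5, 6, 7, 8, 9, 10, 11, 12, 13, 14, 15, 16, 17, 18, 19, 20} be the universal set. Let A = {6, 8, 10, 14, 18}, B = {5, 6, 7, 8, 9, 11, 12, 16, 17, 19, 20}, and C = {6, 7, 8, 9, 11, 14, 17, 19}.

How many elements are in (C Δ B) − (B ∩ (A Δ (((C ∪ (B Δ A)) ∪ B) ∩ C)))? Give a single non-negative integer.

C Δ B = {5, 12, 14, 16, 20}
B Δ A = {5, 7, 9, 10, 11, 12, 14, 16, 17, 18, 19, 20}
C ∪ (B Δ A) = {5, 6, 7, 8, 9, 10, 11, 12, 14, 16, 17, 18, 19, 20}
(C ∪ (B Δ A)) ∪ B = {5, 6, 7, 8, 9, 10, 11, 12, 14, 16, 17, 18, 19, 20}
((C ∪ (B Δ A)) ∪ B) ∩ C = {6, 7, 8, 9, 11, 14, 17, 19}
A Δ (((C ∪ (B Δ A)) ∪ B) ∩ C) = {7, 9, 10, 11, 17, 18, 19}
B ∩ (A Δ (((C ∪ (B Δ A)) ∪ B) ∩ C)) = {7, 9, 11, 17, 19}
(C Δ B) − (B ∩ (A Δ (((C ∪ (B Δ A)) ∪ B) ∩ C))) = {5, 12, 14, 16, 20}
|(C Δ B) − (B ∩ (A Δ (((C ∪ (B Δ A)) ∪ B) ∩ C)))| = 5

5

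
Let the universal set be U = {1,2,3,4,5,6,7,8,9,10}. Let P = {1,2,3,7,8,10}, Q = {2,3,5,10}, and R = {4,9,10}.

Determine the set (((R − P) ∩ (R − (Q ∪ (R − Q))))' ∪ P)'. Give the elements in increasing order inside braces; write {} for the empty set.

{}

R − P = {4,9}
R − Q = {4,9}
Q ∪ (R − Q) = {2,3,4,5,9,10}
R − (Q ∪ (R − Q)) = {}
(R − P) ∩ (R − (Q ∪ (R − Q))) = {}
((R − P) ∩ (R − (Q ∪ (R − Q))))' = {1,2,3,4,5,6,7,8,9,10}
((R − P) ∩ (R − (Q ∪ (R − Q))))' ∪ P = {1,2,3,4,5,6,7,8,9,10}
(((R − P) ∩ (R − (Q ∪ (R − Q))))' ∪ P)' = {}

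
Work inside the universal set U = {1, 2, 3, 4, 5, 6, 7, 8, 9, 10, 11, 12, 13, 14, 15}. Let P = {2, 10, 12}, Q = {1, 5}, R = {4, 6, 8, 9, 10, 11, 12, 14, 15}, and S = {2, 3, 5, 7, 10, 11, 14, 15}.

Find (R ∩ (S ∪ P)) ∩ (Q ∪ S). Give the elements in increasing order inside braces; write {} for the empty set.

S ∪ P = {2, 3, 5, 7, 10, 11, 12, 14, 15}
R ∩ (S ∪ P) = {10, 11, 12, 14, 15}
Q ∪ S = {1, 2, 3, 5, 7, 10, 11, 14, 15}
(R ∩ (S ∪ P)) ∩ (Q ∪ S) = {10, 11, 14, 15}

{10, 11, 14, 15}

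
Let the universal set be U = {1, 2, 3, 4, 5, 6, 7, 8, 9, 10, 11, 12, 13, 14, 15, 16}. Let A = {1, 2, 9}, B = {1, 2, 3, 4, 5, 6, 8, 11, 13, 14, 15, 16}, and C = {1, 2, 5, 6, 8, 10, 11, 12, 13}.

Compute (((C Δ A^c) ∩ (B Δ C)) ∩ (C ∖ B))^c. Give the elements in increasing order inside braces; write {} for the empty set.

A^c = {3, 4, 5, 6, 7, 8, 10, 11, 12, 13, 14, 15, 16}
C Δ A^c = {1, 2, 3, 4, 7, 14, 15, 16}
B Δ C = {3, 4, 10, 12, 14, 15, 16}
(C Δ A^c) ∩ (B Δ C) = {3, 4, 14, 15, 16}
C ∖ B = {10, 12}
((C Δ A^c) ∩ (B Δ C)) ∩ (C ∖ B) = {}
(((C Δ A^c) ∩ (B Δ C)) ∩ (C ∖ B))^c = {1, 2, 3, 4, 5, 6, 7, 8, 9, 10, 11, 12, 13, 14, 15, 16}

{1, 2, 3, 4, 5, 6, 7, 8, 9, 10, 11, 12, 13, 14, 15, 16}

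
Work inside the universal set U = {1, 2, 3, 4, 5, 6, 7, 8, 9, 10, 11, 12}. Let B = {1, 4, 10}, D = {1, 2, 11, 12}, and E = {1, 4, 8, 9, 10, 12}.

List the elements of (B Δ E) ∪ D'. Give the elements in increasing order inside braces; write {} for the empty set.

B Δ E = {8, 9, 12}
D' = {3, 4, 5, 6, 7, 8, 9, 10}
(B Δ E) ∪ D' = {3, 4, 5, 6, 7, 8, 9, 10, 12}

{3, 4, 5, 6, 7, 8, 9, 10, 12}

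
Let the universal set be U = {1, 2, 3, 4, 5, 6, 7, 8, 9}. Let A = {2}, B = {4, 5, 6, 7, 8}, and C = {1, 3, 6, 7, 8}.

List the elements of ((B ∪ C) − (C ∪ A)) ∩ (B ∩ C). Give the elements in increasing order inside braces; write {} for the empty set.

{}

B ∪ C = {1, 3, 4, 5, 6, 7, 8}
C ∪ A = {1, 2, 3, 6, 7, 8}
(B ∪ C) − (C ∪ A) = {4, 5}
B ∩ C = {6, 7, 8}
((B ∪ C) − (C ∪ A)) ∩ (B ∩ C) = {}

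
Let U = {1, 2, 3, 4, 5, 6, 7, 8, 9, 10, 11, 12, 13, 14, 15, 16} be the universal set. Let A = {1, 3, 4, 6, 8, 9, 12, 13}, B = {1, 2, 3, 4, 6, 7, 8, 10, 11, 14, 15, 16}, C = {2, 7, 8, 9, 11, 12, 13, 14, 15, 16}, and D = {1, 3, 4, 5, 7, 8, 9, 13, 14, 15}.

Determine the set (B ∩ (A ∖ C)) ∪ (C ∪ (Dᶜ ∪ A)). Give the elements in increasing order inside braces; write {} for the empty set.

{1, 2, 3, 4, 6, 7, 8, 9, 10, 11, 12, 13, 14, 15, 16}

A ∖ C = {1, 3, 4, 6}
B ∩ (A ∖ C) = {1, 3, 4, 6}
Dᶜ = {2, 6, 10, 11, 12, 16}
Dᶜ ∪ A = {1, 2, 3, 4, 6, 8, 9, 10, 11, 12, 13, 16}
C ∪ (Dᶜ ∪ A) = {1, 2, 3, 4, 6, 7, 8, 9, 10, 11, 12, 13, 14, 15, 16}
(B ∩ (A ∖ C)) ∪ (C ∪ (Dᶜ ∪ A)) = {1, 2, 3, 4, 6, 7, 8, 9, 10, 11, 12, 13, 14, 15, 16}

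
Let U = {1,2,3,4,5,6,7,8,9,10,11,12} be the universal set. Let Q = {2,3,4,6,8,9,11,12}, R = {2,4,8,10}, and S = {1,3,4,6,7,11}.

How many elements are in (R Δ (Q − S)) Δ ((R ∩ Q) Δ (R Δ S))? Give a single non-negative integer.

Q − S = {2,8,9,12}
R Δ (Q − S) = {4,9,10,12}
R ∩ Q = {2,4,8}
R Δ S = {1,2,3,6,7,8,10,11}
(R ∩ Q) Δ (R Δ S) = {1,3,4,6,7,10,11}
(R Δ (Q − S)) Δ ((R ∩ Q) Δ (R Δ S)) = {1,3,6,7,9,11,12}
|(R Δ (Q − S)) Δ ((R ∩ Q) Δ (R Δ S))| = 7

7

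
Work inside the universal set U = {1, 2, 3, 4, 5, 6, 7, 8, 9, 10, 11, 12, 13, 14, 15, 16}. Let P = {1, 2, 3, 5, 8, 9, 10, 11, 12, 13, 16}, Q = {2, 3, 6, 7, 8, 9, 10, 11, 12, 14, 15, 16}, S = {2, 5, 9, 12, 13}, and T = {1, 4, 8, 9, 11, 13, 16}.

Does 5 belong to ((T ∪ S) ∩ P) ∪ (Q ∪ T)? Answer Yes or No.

Yes

5 ∉ T and 5 ∈ S, so 5 ∈ T ∪ S
5 ∈ (T ∪ S) and 5 ∈ P, so 5 ∈ (T ∪ S) ∩ P
5 ∉ Q and 5 ∉ T, so 5 ∉ Q ∪ T
5 ∈ ((T ∪ S) ∩ P) and 5 ∉ (Q ∪ T), so 5 ∈ ((T ∪ S) ∩ P) ∪ (Q ∪ T)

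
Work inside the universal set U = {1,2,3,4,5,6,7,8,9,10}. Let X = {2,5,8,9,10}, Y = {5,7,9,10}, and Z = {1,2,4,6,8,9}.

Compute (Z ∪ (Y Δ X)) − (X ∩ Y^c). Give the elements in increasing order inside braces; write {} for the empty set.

Y Δ X = {2,7,8}
Z ∪ (Y Δ X) = {1,2,4,6,7,8,9}
Y^c = {1,2,3,4,6,8}
X ∩ Y^c = {2,8}
(Z ∪ (Y Δ X)) − (X ∩ Y^c) = {1,4,6,7,9}

{1,4,6,7,9}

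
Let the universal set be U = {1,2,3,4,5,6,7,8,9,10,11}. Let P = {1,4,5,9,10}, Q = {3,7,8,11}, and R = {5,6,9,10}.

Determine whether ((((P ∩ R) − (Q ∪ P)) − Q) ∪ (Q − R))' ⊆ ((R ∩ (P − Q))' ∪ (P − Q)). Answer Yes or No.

P ∩ R = {5,9,10}
Q ∪ P = {1,3,4,5,7,8,9,10,11}
(P ∩ R) − (Q ∪ P) = {}
((P ∩ R) − (Q ∪ P)) − Q = {}
Q − R = {3,7,8,11}
(((P ∩ R) − (Q ∪ P)) − Q) ∪ (Q − R) = {3,7,8,11}
((((P ∩ R) − (Q ∪ P)) − Q) ∪ (Q − R))' = {1,2,4,5,6,9,10}
P − Q = {1,4,5,9,10}
R ∩ (P − Q) = {5,9,10}
(R ∩ (P − Q))' = {1,2,3,4,6,7,8,11}
(R ∩ (P − Q))' ∪ (P − Q) = {1,2,3,4,5,6,7,8,9,10,11}
Every element of {1,2,4,5,6,9,10} is in {1,2,3,4,5,6,7,8,9,10,11}, so ((((P ∩ R) − (Q ∪ P)) − Q) ∪ (Q − R))' ⊆ (R ∩ (P − Q))' ∪ (P − Q).

Yes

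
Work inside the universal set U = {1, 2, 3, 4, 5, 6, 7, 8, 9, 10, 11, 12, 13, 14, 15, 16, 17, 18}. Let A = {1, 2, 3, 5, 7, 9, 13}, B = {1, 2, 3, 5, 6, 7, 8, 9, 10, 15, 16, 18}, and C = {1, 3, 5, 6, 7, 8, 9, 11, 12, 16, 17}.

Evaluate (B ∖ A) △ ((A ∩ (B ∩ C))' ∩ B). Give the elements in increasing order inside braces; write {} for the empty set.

B ∖ A = {6, 8, 10, 15, 16, 18}
B ∩ C = {1, 3, 5, 6, 7, 8, 9, 16}
A ∩ (B ∩ C) = {1, 3, 5, 7, 9}
(A ∩ (B ∩ C))' = {2, 4, 6, 8, 10, 11, 12, 13, 14, 15, 16, 17, 18}
(A ∩ (B ∩ C))' ∩ B = {2, 6, 8, 10, 15, 16, 18}
(B ∖ A) △ ((A ∩ (B ∩ C))' ∩ B) = {2}

{2}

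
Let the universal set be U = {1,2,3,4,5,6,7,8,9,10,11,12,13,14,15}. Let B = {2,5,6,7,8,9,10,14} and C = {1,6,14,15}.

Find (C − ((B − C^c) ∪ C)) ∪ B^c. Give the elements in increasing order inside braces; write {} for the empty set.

{1,3,4,11,12,13,15}

C^c = {2,3,4,5,7,8,9,10,11,12,13}
B − C^c = {6,14}
(B − C^c) ∪ C = {1,6,14,15}
C − ((B − C^c) ∪ C) = {}
B^c = {1,3,4,11,12,13,15}
(C − ((B − C^c) ∪ C)) ∪ B^c = {1,3,4,11,12,13,15}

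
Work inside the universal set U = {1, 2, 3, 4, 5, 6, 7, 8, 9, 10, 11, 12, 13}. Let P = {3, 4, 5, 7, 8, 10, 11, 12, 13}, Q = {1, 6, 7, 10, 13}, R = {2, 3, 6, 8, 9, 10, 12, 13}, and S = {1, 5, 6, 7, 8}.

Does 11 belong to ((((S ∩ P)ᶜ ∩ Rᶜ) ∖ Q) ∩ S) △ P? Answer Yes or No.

Yes

11 ∉ S and 11 ∈ P, so 11 ∉ S ∩ P
11 ∈ (S ∩ P)ᶜ since 11 ∉ (S ∩ P)
11 ∉ R, so 11 ∈ Rᶜ
11 ∈ (S ∩ P)ᶜ and 11 ∈ Rᶜ, so 11 ∈ (S ∩ P)ᶜ ∩ Rᶜ
11 ∈ ((S ∩ P)ᶜ ∩ Rᶜ) and 11 ∉ Q, so 11 ∈ ((S ∩ P)ᶜ ∩ Rᶜ) ∖ Q
11 ∈ (((S ∩ P)ᶜ ∩ Rᶜ) ∖ Q) and 11 ∉ S, so 11 ∉ (((S ∩ P)ᶜ ∩ Rᶜ) ∖ Q) ∩ S
11 ∉ ((((S ∩ P)ᶜ ∩ Rᶜ) ∖ Q) ∩ S) and 11 ∈ P, so 11 ∈ ((((S ∩ P)ᶜ ∩ Rᶜ) ∖ Q) ∩ S) △ P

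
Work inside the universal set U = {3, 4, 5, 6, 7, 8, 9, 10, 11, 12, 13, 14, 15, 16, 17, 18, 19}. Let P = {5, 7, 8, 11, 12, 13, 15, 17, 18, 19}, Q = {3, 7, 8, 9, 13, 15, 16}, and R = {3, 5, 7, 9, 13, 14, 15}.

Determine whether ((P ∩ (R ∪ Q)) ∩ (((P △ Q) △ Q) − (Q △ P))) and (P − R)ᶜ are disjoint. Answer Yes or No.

R ∪ Q = {3, 5, 7, 8, 9, 13, 14, 15, 16}
P ∩ (R ∪ Q) = {5, 7, 8, 13, 15}
P △ Q = {3, 5, 9, 11, 12, 16, 17, 18, 19}
(P △ Q) △ Q = {5, 7, 8, 11, 12, 13, 15, 17, 18, 19}
Q △ P = {3, 5, 9, 11, 12, 16, 17, 18, 19}
((P △ Q) △ Q) − (Q △ P) = {7, 8, 13, 15}
(P ∩ (R ∪ Q)) ∩ (((P △ Q) △ Q) − (Q △ P)) = {7, 8, 13, 15}
P − R = {8, 11, 12, 17, 18, 19}
(P − R)ᶜ = {3, 4, 5, 6, 7, 9, 10, 13, 14, 15, 16}
7 lies in both, so they are not disjoint.

No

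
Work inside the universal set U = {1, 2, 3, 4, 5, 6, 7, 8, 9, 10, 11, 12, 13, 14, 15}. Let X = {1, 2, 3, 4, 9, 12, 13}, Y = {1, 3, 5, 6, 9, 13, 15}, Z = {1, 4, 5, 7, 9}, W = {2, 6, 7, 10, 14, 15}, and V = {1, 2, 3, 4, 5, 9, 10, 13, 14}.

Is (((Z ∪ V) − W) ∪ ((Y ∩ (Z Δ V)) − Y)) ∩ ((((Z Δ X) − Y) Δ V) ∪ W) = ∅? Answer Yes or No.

Z ∪ V = {1, 2, 3, 4, 5, 7, 9, 10, 13, 14}
(Z ∪ V) − W = {1, 3, 4, 5, 9, 13}
Z Δ V = {2, 3, 7, 10, 13, 14}
Y ∩ (Z Δ V) = {3, 13}
(Y ∩ (Z Δ V)) − Y = {}
((Z ∪ V) − W) ∪ ((Y ∩ (Z Δ V)) − Y) = {1, 3, 4, 5, 9, 13}
Z Δ X = {2, 3, 5, 7, 12, 13}
(Z Δ X) − Y = {2, 7, 12}
((Z Δ X) − Y) Δ V = {1, 3, 4, 5, 7, 9, 10, 12, 13, 14}
(((Z Δ X) − Y) Δ V) ∪ W = {1, 2, 3, 4, 5, 6, 7, 9, 10, 12, 13, 14, 15}
1 lies in both, so they are not disjoint.

No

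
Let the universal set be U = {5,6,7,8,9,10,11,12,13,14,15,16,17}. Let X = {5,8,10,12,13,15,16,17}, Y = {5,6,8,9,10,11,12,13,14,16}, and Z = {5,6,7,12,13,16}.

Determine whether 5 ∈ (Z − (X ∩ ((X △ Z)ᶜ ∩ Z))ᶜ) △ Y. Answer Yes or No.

5 ∈ X and 5 ∈ Z, so 5 ∉ X △ Z
5 ∈ (X △ Z)ᶜ since 5 ∉ (X △ Z)
5 ∈ (X △ Z)ᶜ and 5 ∈ Z, so 5 ∈ (X △ Z)ᶜ ∩ Z
5 ∈ X and 5 ∈ ((X △ Z)ᶜ ∩ Z), so 5 ∈ X ∩ ((X △ Z)ᶜ ∩ Z)
5 ∉ (X ∩ ((X △ Z)ᶜ ∩ Z))ᶜ since 5 ∈ (X ∩ ((X △ Z)ᶜ ∩ Z))
5 ∈ Z and 5 ∉ (X ∩ ((X △ Z)ᶜ ∩ Z))ᶜ, so 5 ∈ Z − (X ∩ ((X △ Z)ᶜ ∩ Z))ᶜ
5 ∈ (Z − (X ∩ ((X △ Z)ᶜ ∩ Z))ᶜ) and 5 ∈ Y, so 5 ∉ (Z − (X ∩ ((X △ Z)ᶜ ∩ Z))ᶜ) △ Y

No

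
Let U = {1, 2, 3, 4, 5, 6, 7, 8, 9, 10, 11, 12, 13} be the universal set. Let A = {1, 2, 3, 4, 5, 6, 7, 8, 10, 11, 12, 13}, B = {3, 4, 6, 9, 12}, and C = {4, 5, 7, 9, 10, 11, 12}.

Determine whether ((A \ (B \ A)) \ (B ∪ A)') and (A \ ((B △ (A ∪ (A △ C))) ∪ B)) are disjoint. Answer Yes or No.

Yes

B \ A = {9}
A \ (B \ A) = {1, 2, 3, 4, 5, 6, 7, 8, 10, 11, 12, 13}
B ∪ A = {1, 2, 3, 4, 5, 6, 7, 8, 9, 10, 11, 12, 13}
(B ∪ A)' = {}
(A \ (B \ A)) \ (B ∪ A)' = {1, 2, 3, 4, 5, 6, 7, 8, 10, 11, 12, 13}
A △ C = {1, 2, 3, 6, 8, 9, 13}
A ∪ (A △ C) = {1, 2, 3, 4, 5, 6, 7, 8, 9, 10, 11, 12, 13}
B △ (A ∪ (A △ C)) = {1, 2, 5, 7, 8, 10, 11, 13}
(B △ (A ∪ (A △ C))) ∪ B = {1, 2, 3, 4, 5, 6, 7, 8, 9, 10, 11, 12, 13}
A \ ((B △ (A ∪ (A △ C))) ∪ B) = {}
{1, 2, 3, 4, 5, 6, 7, 8, 10, 11, 12, 13} and {} share no elements.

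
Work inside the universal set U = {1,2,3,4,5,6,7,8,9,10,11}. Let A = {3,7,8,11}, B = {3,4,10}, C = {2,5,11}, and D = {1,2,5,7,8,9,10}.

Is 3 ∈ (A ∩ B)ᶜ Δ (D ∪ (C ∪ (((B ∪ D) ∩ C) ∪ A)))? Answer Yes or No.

3 ∈ A and 3 ∈ B, so 3 ∈ A ∩ B
3 ∉ (A ∩ B)ᶜ since 3 ∈ (A ∩ B)
3 ∈ B and 3 ∉ D, so 3 ∈ B ∪ D
3 ∈ (B ∪ D) and 3 ∉ C, so 3 ∉ (B ∪ D) ∩ C
3 ∉ ((B ∪ D) ∩ C) and 3 ∈ A, so 3 ∈ ((B ∪ D) ∩ C) ∪ A
3 ∉ C and 3 ∈ (((B ∪ D) ∩ C) ∪ A), so 3 ∈ C ∪ (((B ∪ D) ∩ C) ∪ A)
3 ∉ D and 3 ∈ (C ∪ (((B ∪ D) ∩ C) ∪ A)), so 3 ∈ D ∪ (C ∪ (((B ∪ D) ∩ C) ∪ A))
3 ∉ (A ∩ B)ᶜ and 3 ∈ (D ∪ (C ∪ (((B ∪ D) ∩ C) ∪ A))), so 3 ∈ (A ∩ B)ᶜ Δ (D ∪ (C ∪ (((B ∪ D) ∩ C) ∪ A)))

Yes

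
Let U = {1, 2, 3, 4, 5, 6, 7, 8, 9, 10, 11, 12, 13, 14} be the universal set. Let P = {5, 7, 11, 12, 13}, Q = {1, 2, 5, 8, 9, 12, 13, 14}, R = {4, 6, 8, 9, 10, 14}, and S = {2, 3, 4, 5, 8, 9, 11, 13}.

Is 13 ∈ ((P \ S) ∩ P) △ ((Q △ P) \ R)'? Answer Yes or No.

13 ∈ P and 13 ∈ S, so 13 ∉ P \ S
13 ∉ (P \ S) and 13 ∈ P, so 13 ∉ (P \ S) ∩ P
13 ∈ Q and 13 ∈ P, so 13 ∉ Q △ P
13 ∉ (Q △ P) and 13 ∉ R, so 13 ∉ (Q △ P) \ R
13 ∈ ((Q △ P) \ R)' since 13 ∉ ((Q △ P) \ R)
13 ∉ ((P \ S) ∩ P) and 13 ∈ ((Q △ P) \ R)', so 13 ∈ ((P \ S) ∩ P) △ ((Q △ P) \ R)'

Yes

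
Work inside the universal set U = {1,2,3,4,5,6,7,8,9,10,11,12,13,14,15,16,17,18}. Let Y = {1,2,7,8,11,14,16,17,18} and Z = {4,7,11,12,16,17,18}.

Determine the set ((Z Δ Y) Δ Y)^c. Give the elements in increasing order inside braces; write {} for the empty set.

Z Δ Y = {1,2,4,8,12,14}
(Z Δ Y) Δ Y = {4,7,11,12,16,17,18}
((Z Δ Y) Δ Y)^c = {1,2,3,5,6,8,9,10,13,14,15}

{1,2,3,5,6,8,9,10,13,14,15}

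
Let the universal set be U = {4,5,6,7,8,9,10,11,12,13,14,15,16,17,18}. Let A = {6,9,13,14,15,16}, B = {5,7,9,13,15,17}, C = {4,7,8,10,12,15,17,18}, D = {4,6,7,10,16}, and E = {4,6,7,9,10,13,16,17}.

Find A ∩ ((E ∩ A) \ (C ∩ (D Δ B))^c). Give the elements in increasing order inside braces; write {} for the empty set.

{}

E ∩ A = {6,9,13,16}
D Δ B = {4,5,6,9,10,13,15,16,17}
C ∩ (D Δ B) = {4,10,15,17}
(C ∩ (D Δ B))^c = {5,6,7,8,9,11,12,13,14,16,18}
(E ∩ A) \ (C ∩ (D Δ B))^c = {}
A ∩ ((E ∩ A) \ (C ∩ (D Δ B))^c) = {}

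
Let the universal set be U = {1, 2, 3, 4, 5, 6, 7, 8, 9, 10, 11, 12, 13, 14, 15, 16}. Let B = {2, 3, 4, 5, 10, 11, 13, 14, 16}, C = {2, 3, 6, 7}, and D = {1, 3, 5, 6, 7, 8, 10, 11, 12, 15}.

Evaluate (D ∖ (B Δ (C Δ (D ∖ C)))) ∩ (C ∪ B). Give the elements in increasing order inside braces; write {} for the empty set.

D ∖ C = {1, 5, 8, 10, 11, 12, 15}
C Δ (D ∖ C) = {1, 2, 3, 5, 6, 7, 8, 10, 11, 12, 15}
B Δ (C Δ (D ∖ C)) = {1, 4, 6, 7, 8, 12, 13, 14, 15, 16}
D ∖ (B Δ (C Δ (D ∖ C))) = {3, 5, 10, 11}
C ∪ B = {2, 3, 4, 5, 6, 7, 10, 11, 13, 14, 16}
(D ∖ (B Δ (C Δ (D ∖ C)))) ∩ (C ∪ B) = {3, 5, 10, 11}

{3, 5, 10, 11}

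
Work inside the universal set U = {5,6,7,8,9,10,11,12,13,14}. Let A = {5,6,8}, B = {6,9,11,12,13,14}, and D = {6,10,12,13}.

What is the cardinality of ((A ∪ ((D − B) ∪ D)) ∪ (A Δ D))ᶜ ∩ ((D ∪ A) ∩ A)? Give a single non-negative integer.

D − B = {10}
(D − B) ∪ D = {6,10,12,13}
A ∪ ((D − B) ∪ D) = {5,6,8,10,12,13}
A Δ D = {5,8,10,12,13}
(A ∪ ((D − B) ∪ D)) ∪ (A Δ D) = {5,6,8,10,12,13}
((A ∪ ((D − B) ∪ D)) ∪ (A Δ D))ᶜ = {7,9,11,14}
D ∪ A = {5,6,8,10,12,13}
(D ∪ A) ∩ A = {5,6,8}
((A ∪ ((D − B) ∪ D)) ∪ (A Δ D))ᶜ ∩ ((D ∪ A) ∩ A) = {}
|((A ∪ ((D − B) ∪ D)) ∪ (A Δ D))ᶜ ∩ ((D ∪ A) ∩ A)| = 0

0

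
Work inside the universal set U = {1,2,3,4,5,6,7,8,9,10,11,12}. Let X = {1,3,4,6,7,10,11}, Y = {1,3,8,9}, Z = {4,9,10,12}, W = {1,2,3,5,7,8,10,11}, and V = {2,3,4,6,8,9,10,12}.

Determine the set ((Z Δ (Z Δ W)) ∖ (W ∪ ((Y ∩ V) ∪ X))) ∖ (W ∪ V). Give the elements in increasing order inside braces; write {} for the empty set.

Z Δ W = {1,2,3,4,5,7,8,9,11,12}
Z Δ (Z Δ W) = {1,2,3,5,7,8,10,11}
Y ∩ V = {3,8,9}
(Y ∩ V) ∪ X = {1,3,4,6,7,8,9,10,11}
W ∪ ((Y ∩ V) ∪ X) = {1,2,3,4,5,6,7,8,9,10,11}
(Z Δ (Z Δ W)) ∖ (W ∪ ((Y ∩ V) ∪ X)) = {}
W ∪ V = {1,2,3,4,5,6,7,8,9,10,11,12}
((Z Δ (Z Δ W)) ∖ (W ∪ ((Y ∩ V) ∪ X))) ∖ (W ∪ V) = {}

{}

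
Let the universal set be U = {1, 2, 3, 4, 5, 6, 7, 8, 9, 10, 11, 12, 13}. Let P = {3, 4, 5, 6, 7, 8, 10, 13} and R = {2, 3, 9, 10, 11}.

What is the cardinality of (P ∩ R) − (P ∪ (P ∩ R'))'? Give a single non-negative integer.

2

P ∩ R = {3, 10}
R' = {1, 4, 5, 6, 7, 8, 12, 13}
P ∩ R' = {4, 5, 6, 7, 8, 13}
P ∪ (P ∩ R') = {3, 4, 5, 6, 7, 8, 10, 13}
(P ∪ (P ∩ R'))' = {1, 2, 9, 11, 12}
(P ∩ R) − (P ∪ (P ∩ R'))' = {3, 10}
|(P ∩ R) − (P ∪ (P ∩ R'))'| = 2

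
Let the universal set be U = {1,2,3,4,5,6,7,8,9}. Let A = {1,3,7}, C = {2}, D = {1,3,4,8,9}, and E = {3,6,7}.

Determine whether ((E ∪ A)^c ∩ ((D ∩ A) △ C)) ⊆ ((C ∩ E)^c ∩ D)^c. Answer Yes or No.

E ∪ A = {1,3,6,7}
(E ∪ A)^c = {2,4,5,8,9}
D ∩ A = {1,3}
(D ∩ A) △ C = {1,2,3}
(E ∪ A)^c ∩ ((D ∩ A) △ C) = {2}
C ∩ E = {}
(C ∩ E)^c = {1,2,3,4,5,6,7,8,9}
(C ∩ E)^c ∩ D = {1,3,4,8,9}
((C ∩ E)^c ∩ D)^c = {2,5,6,7}
Every element of {2} is in {2,5,6,7}, so (E ∪ A)^c ∩ ((D ∩ A) △ C) ⊆ ((C ∩ E)^c ∩ D)^c.

Yes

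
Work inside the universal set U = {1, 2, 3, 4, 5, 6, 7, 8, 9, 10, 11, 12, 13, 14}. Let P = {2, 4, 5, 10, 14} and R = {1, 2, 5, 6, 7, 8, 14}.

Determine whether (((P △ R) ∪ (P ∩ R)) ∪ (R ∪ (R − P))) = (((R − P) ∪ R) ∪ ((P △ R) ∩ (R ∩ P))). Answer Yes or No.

P △ R = {1, 4, 6, 7, 8, 10}
P ∩ R = {2, 5, 14}
(P △ R) ∪ (P ∩ R) = {1, 2, 4, 5, 6, 7, 8, 10, 14}
R − P = {1, 6, 7, 8}
R ∪ (R − P) = {1, 2, 5, 6, 7, 8, 14}
((P △ R) ∪ (P ∩ R)) ∪ (R ∪ (R − P)) = {1, 2, 4, 5, 6, 7, 8, 10, 14}
(R − P) ∪ R = {1, 2, 5, 6, 7, 8, 14}
R ∩ P = {2, 5, 14}
(P △ R) ∩ (R ∩ P) = {}
((R − P) ∪ R) ∪ ((P △ R) ∩ (R ∩ P)) = {1, 2, 5, 6, 7, 8, 14}
4 ∈ ((P △ R) ∪ (P ∩ R)) ∪ (R ∪ (R − P)) but 4 ∉ ((R − P) ∪ R) ∪ ((P △ R) ∩ (R ∩ P)), so they differ.

No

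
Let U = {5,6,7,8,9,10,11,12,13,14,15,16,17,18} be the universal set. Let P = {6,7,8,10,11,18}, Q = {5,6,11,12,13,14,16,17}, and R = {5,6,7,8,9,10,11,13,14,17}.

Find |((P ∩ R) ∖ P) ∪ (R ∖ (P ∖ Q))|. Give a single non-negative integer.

P ∩ R = {6,7,8,10,11}
(P ∩ R) ∖ P = {}
P ∖ Q = {7,8,10,18}
R ∖ (P ∖ Q) = {5,6,9,11,13,14,17}
((P ∩ R) ∖ P) ∪ (R ∖ (P ∖ Q)) = {5,6,9,11,13,14,17}
|((P ∩ R) ∖ P) ∪ (R ∖ (P ∖ Q))| = 7

7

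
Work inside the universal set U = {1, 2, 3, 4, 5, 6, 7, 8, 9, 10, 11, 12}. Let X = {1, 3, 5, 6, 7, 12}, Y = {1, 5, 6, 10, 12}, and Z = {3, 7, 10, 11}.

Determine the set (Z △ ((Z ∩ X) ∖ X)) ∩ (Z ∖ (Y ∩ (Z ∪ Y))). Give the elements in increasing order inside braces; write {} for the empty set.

Z ∩ X = {3, 7}
(Z ∩ X) ∖ X = {}
Z △ ((Z ∩ X) ∖ X) = {3, 7, 10, 11}
Z ∪ Y = {1, 3, 5, 6, 7, 10, 11, 12}
Y ∩ (Z ∪ Y) = {1, 5, 6, 10, 12}
Z ∖ (Y ∩ (Z ∪ Y)) = {3, 7, 11}
(Z △ ((Z ∩ X) ∖ X)) ∩ (Z ∖ (Y ∩ (Z ∪ Y))) = {3, 7, 11}

{3, 7, 11}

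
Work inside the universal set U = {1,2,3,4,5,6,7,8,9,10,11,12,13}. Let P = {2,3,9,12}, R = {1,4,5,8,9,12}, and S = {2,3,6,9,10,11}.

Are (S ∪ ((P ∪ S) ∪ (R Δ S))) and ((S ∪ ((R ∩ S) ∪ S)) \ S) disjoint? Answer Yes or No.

Yes

P ∪ S = {2,3,6,9,10,11,12}
R Δ S = {1,2,3,4,5,6,8,10,11,12}
(P ∪ S) ∪ (R Δ S) = {1,2,3,4,5,6,8,9,10,11,12}
S ∪ ((P ∪ S) ∪ (R Δ S)) = {1,2,3,4,5,6,8,9,10,11,12}
R ∩ S = {9}
(R ∩ S) ∪ S = {2,3,6,9,10,11}
S ∪ ((R ∩ S) ∪ S) = {2,3,6,9,10,11}
(S ∪ ((R ∩ S) ∪ S)) \ S = {}
{1,2,3,4,5,6,8,9,10,11,12} and {} share no elements.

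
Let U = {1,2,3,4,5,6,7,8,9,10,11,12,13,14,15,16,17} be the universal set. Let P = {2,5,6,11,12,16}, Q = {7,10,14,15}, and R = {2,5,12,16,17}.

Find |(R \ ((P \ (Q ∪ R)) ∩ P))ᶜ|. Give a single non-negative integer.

Q ∪ R = {2,5,7,10,12,14,15,16,17}
P \ (Q ∪ R) = {6,11}
(P \ (Q ∪ R)) ∩ P = {6,11}
R \ ((P \ (Q ∪ R)) ∩ P) = {2,5,12,16,17}
(R \ ((P \ (Q ∪ R)) ∩ P))ᶜ = {1,3,4,6,7,8,9,10,11,13,14,15}
|(R \ ((P \ (Q ∪ R)) ∩ P))ᶜ| = 12

12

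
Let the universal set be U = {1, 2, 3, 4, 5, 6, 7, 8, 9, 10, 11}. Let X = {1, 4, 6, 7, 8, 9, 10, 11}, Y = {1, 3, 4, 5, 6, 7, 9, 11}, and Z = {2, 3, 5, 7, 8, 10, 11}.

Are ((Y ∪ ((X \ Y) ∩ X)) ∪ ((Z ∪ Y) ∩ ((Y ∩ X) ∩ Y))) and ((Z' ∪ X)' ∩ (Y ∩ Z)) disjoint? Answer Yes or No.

X \ Y = {8, 10}
(X \ Y) ∩ X = {8, 10}
Y ∪ ((X \ Y) ∩ X) = {1, 3, 4, 5, 6, 7, 8, 9, 10, 11}
Z ∪ Y = {1, 2, 3, 4, 5, 6, 7, 8, 9, 10, 11}
Y ∩ X = {1, 4, 6, 7, 9, 11}
(Y ∩ X) ∩ Y = {1, 4, 6, 7, 9, 11}
(Z ∪ Y) ∩ ((Y ∩ X) ∩ Y) = {1, 4, 6, 7, 9, 11}
(Y ∪ ((X \ Y) ∩ X)) ∪ ((Z ∪ Y) ∩ ((Y ∩ X) ∩ Y)) = {1, 3, 4, 5, 6, 7, 8, 9, 10, 11}
Z' = {1, 4, 6, 9}
Z' ∪ X = {1, 4, 6, 7, 8, 9, 10, 11}
(Z' ∪ X)' = {2, 3, 5}
Y ∩ Z = {3, 5, 7, 11}
(Z' ∪ X)' ∩ (Y ∩ Z) = {3, 5}
3 lies in both, so they are not disjoint.

No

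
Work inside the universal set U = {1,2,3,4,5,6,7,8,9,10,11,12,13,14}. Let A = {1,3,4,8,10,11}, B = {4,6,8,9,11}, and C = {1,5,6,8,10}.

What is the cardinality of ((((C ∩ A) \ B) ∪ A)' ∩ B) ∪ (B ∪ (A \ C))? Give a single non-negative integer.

C ∩ A = {1,8,10}
(C ∩ A) \ B = {1,10}
((C ∩ A) \ B) ∪ A = {1,3,4,8,10,11}
(((C ∩ A) \ B) ∪ A)' = {2,5,6,7,9,12,13,14}
(((C ∩ A) \ B) ∪ A)' ∩ B = {6,9}
A \ C = {3,4,11}
B ∪ (A \ C) = {3,4,6,8,9,11}
((((C ∩ A) \ B) ∪ A)' ∩ B) ∪ (B ∪ (A \ C)) = {3,4,6,8,9,11}
|((((C ∩ A) \ B) ∪ A)' ∩ B) ∪ (B ∪ (A \ C))| = 6

6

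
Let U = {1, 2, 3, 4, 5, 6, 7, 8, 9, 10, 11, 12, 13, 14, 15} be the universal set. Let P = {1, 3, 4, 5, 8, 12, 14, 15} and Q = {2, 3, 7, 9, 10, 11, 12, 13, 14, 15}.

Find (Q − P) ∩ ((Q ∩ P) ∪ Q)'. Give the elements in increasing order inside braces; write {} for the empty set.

Q − P = {2, 7, 9, 10, 11, 13}
Q ∩ P = {3, 12, 14, 15}
(Q ∩ P) ∪ Q = {2, 3, 7, 9, 10, 11, 12, 13, 14, 15}
((Q ∩ P) ∪ Q)' = {1, 4, 5, 6, 8}
(Q − P) ∩ ((Q ∩ P) ∪ Q)' = {}

{}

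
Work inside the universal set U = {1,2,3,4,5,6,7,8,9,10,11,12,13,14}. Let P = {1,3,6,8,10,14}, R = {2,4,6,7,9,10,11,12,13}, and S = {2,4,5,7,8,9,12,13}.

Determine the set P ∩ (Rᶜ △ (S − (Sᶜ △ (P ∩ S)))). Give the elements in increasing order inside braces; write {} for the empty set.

{1,3,8,14}

Rᶜ = {1,3,5,8,14}
Sᶜ = {1,3,6,10,11,14}
P ∩ S = {8}
Sᶜ △ (P ∩ S) = {1,3,6,8,10,11,14}
S − (Sᶜ △ (P ∩ S)) = {2,4,5,7,9,12,13}
Rᶜ △ (S − (Sᶜ △ (P ∩ S))) = {1,2,3,4,7,8,9,12,13,14}
P ∩ (Rᶜ △ (S − (Sᶜ △ (P ∩ S)))) = {1,3,8,14}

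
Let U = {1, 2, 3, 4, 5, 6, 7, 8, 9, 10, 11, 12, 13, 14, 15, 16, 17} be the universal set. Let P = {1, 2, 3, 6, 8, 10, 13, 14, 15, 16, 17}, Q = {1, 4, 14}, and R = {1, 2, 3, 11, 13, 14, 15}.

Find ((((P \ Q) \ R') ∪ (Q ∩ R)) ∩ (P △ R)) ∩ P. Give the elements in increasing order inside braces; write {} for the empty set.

{}

P \ Q = {2, 3, 6, 8, 10, 13, 15, 16, 17}
R' = {4, 5, 6, 7, 8, 9, 10, 12, 16, 17}
(P \ Q) \ R' = {2, 3, 13, 15}
Q ∩ R = {1, 14}
((P \ Q) \ R') ∪ (Q ∩ R) = {1, 2, 3, 13, 14, 15}
P △ R = {6, 8, 10, 11, 16, 17}
(((P \ Q) \ R') ∪ (Q ∩ R)) ∩ (P △ R) = {}
((((P \ Q) \ R') ∪ (Q ∩ R)) ∩ (P △ R)) ∩ P = {}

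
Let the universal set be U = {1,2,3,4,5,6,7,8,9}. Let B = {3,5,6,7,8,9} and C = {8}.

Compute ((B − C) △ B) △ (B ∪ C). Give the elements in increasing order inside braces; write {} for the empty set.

{3,5,6,7,9}

B − C = {3,5,6,7,9}
(B − C) △ B = {8}
B ∪ C = {3,5,6,7,8,9}
((B − C) △ B) △ (B ∪ C) = {3,5,6,7,9}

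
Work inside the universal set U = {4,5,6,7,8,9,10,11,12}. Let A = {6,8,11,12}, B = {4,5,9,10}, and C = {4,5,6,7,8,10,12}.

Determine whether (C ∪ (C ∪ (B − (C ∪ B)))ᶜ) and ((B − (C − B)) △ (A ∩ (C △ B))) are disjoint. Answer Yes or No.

No

C ∪ B = {4,5,6,7,8,9,10,12}
B − (C ∪ B) = {}
C ∪ (B − (C ∪ B)) = {4,5,6,7,8,10,12}
(C ∪ (B − (C ∪ B)))ᶜ = {9,11}
C ∪ (C ∪ (B − (C ∪ B)))ᶜ = {4,5,6,7,8,9,10,11,12}
C − B = {6,7,8,12}
B − (C − B) = {4,5,9,10}
C △ B = {6,7,8,9,12}
A ∩ (C △ B) = {6,8,12}
(B − (C − B)) △ (A ∩ (C △ B)) = {4,5,6,8,9,10,12}
4 lies in both, so they are not disjoint.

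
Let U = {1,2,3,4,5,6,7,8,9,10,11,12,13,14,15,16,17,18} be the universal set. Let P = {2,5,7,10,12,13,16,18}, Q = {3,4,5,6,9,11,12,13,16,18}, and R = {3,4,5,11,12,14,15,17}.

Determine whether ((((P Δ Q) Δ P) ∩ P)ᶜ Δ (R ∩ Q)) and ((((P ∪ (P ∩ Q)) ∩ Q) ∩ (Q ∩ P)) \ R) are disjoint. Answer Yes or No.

Yes

P Δ Q = {2,3,4,6,7,9,10,11}
(P Δ Q) Δ P = {3,4,5,6,9,11,12,13,16,18}
((P Δ Q) Δ P) ∩ P = {5,12,13,16,18}
(((P Δ Q) Δ P) ∩ P)ᶜ = {1,2,3,4,6,7,8,9,10,11,14,15,17}
R ∩ Q = {3,4,5,11,12}
(((P Δ Q) Δ P) ∩ P)ᶜ Δ (R ∩ Q) = {1,2,5,6,7,8,9,10,12,14,15,17}
P ∩ Q = {5,12,13,16,18}
P ∪ (P ∩ Q) = {2,5,7,10,12,13,16,18}
(P ∪ (P ∩ Q)) ∩ Q = {5,12,13,16,18}
Q ∩ P = {5,12,13,16,18}
((P ∪ (P ∩ Q)) ∩ Q) ∩ (Q ∩ P) = {5,12,13,16,18}
(((P ∪ (P ∩ Q)) ∩ Q) ∩ (Q ∩ P)) \ R = {13,16,18}
{1,2,5,6,7,8,9,10,12,14,15,17} and {13,16,18} share no elements.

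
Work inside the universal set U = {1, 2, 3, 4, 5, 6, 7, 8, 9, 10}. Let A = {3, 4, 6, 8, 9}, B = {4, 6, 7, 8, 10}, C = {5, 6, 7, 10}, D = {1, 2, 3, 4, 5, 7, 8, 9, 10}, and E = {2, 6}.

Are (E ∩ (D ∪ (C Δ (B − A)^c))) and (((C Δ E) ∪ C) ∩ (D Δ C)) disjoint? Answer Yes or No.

No

B − A = {7, 10}
(B − A)^c = {1, 2, 3, 4, 5, 6, 8, 9}
C Δ (B − A)^c = {1, 2, 3, 4, 7, 8, 9, 10}
D ∪ (C Δ (B − A)^c) = {1, 2, 3, 4, 5, 7, 8, 9, 10}
E ∩ (D ∪ (C Δ (B − A)^c)) = {2}
C Δ E = {2, 5, 7, 10}
(C Δ E) ∪ C = {2, 5, 6, 7, 10}
D Δ C = {1, 2, 3, 4, 6, 8, 9}
((C Δ E) ∪ C) ∩ (D Δ C) = {2, 6}
2 lies in both, so they are not disjoint.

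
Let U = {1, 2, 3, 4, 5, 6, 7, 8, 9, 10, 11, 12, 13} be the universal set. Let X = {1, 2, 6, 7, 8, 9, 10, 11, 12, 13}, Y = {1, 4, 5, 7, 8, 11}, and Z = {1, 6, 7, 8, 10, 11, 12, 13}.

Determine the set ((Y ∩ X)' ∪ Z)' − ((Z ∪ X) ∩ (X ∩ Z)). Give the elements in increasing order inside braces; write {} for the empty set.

Y ∩ X = {1, 7, 8, 11}
(Y ∩ X)' = {2, 3, 4, 5, 6, 9, 10, 12, 13}
(Y ∩ X)' ∪ Z = {1, 2, 3, 4, 5, 6, 7, 8, 9, 10, 11, 12, 13}
((Y ∩ X)' ∪ Z)' = {}
Z ∪ X = {1, 2, 6, 7, 8, 9, 10, 11, 12, 13}
X ∩ Z = {1, 6, 7, 8, 10, 11, 12, 13}
(Z ∪ X) ∩ (X ∩ Z) = {1, 6, 7, 8, 10, 11, 12, 13}
((Y ∩ X)' ∪ Z)' − ((Z ∪ X) ∩ (X ∩ Z)) = {}

{}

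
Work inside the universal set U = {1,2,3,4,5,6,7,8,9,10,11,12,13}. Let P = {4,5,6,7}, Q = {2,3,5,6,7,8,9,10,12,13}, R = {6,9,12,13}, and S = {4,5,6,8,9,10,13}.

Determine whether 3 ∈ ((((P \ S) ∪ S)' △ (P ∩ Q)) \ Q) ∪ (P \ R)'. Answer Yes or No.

3 ∉ P and 3 ∉ S, so 3 ∉ P \ S
3 ∉ (P \ S) and 3 ∉ S, so 3 ∉ (P \ S) ∪ S
3 ∈ ((P \ S) ∪ S)' since 3 ∉ ((P \ S) ∪ S)
3 ∉ P and 3 ∈ Q, so 3 ∉ P ∩ Q
3 ∈ ((P \ S) ∪ S)' and 3 ∉ (P ∩ Q), so 3 ∈ ((P \ S) ∪ S)' △ (P ∩ Q)
3 ∈ (((P \ S) ∪ S)' △ (P ∩ Q)) and 3 ∈ Q, so 3 ∉ (((P \ S) ∪ S)' △ (P ∩ Q)) \ Q
3 ∉ P and 3 ∉ R, so 3 ∉ P \ R
3 ∈ (P \ R)' since 3 ∉ (P \ R)
3 ∉ ((((P \ S) ∪ S)' △ (P ∩ Q)) \ Q) and 3 ∈ (P \ R)', so 3 ∈ ((((P \ S) ∪ S)' △ (P ∩ Q)) \ Q) ∪ (P \ R)'

Yes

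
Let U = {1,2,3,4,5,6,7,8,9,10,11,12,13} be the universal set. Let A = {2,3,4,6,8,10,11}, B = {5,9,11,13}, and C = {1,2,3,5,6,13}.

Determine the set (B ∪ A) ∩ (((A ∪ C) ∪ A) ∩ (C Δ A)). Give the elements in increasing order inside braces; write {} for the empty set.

{4,5,8,10,11,13}

B ∪ A = {2,3,4,5,6,8,9,10,11,13}
A ∪ C = {1,2,3,4,5,6,8,10,11,13}
(A ∪ C) ∪ A = {1,2,3,4,5,6,8,10,11,13}
C Δ A = {1,4,5,8,10,11,13}
((A ∪ C) ∪ A) ∩ (C Δ A) = {1,4,5,8,10,11,13}
(B ∪ A) ∩ (((A ∪ C) ∪ A) ∩ (C Δ A)) = {4,5,8,10,11,13}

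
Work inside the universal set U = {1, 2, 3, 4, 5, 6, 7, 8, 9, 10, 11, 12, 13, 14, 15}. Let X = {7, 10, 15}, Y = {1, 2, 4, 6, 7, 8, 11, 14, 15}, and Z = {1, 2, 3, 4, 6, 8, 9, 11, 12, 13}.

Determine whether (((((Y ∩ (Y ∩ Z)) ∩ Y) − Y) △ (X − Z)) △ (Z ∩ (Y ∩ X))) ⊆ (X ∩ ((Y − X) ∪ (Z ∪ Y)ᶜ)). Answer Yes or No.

Y ∩ Z = {1, 2, 4, 6, 8, 11}
Y ∩ (Y ∩ Z) = {1, 2, 4, 6, 8, 11}
(Y ∩ (Y ∩ Z)) ∩ Y = {1, 2, 4, 6, 8, 11}
((Y ∩ (Y ∩ Z)) ∩ Y) − Y = {}
X − Z = {7, 10, 15}
(((Y ∩ (Y ∩ Z)) ∩ Y) − Y) △ (X − Z) = {7, 10, 15}
Y ∩ X = {7, 15}
Z ∩ (Y ∩ X) = {}
((((Y ∩ (Y ∩ Z)) ∩ Y) − Y) △ (X − Z)) △ (Z ∩ (Y ∩ X)) = {7, 10, 15}
Y − X = {1, 2, 4, 6, 8, 11, 14}
Z ∪ Y = {1, 2, 3, 4, 6, 7, 8, 9, 11, 12, 13, 14, 15}
(Z ∪ Y)ᶜ = {5, 10}
(Y − X) ∪ (Z ∪ Y)ᶜ = {1, 2, 4, 5, 6, 8, 10, 11, 14}
X ∩ ((Y − X) ∪ (Z ∪ Y)ᶜ) = {10}
7 ∈ ((((Y ∩ (Y ∩ Z)) ∩ Y) − Y) △ (X − Z)) △ (Z ∩ (Y ∩ X)) but 7 ∉ X ∩ ((Y − X) ∪ (Z ∪ Y)ᶜ), so the inclusion fails.

No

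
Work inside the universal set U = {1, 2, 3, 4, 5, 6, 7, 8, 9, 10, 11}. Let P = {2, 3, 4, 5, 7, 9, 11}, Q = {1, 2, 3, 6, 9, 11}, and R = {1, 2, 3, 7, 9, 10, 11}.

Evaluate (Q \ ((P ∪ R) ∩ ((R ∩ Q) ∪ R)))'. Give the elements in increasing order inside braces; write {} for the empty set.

{1, 2, 3, 4, 5, 7, 8, 9, 10, 11}

P ∪ R = {1, 2, 3, 4, 5, 7, 9, 10, 11}
R ∩ Q = {1, 2, 3, 9, 11}
(R ∩ Q) ∪ R = {1, 2, 3, 7, 9, 10, 11}
(P ∪ R) ∩ ((R ∩ Q) ∪ R) = {1, 2, 3, 7, 9, 10, 11}
Q \ ((P ∪ R) ∩ ((R ∩ Q) ∪ R)) = {6}
(Q \ ((P ∪ R) ∩ ((R ∩ Q) ∪ R)))' = {1, 2, 3, 4, 5, 7, 8, 9, 10, 11}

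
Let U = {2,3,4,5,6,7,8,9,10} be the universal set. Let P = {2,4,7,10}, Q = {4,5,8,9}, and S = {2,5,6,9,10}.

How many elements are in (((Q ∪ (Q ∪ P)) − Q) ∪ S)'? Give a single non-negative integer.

Q ∪ P = {2,4,5,7,8,9,10}
Q ∪ (Q ∪ P) = {2,4,5,7,8,9,10}
(Q ∪ (Q ∪ P)) − Q = {2,7,10}
((Q ∪ (Q ∪ P)) − Q) ∪ S = {2,5,6,7,9,10}
(((Q ∪ (Q ∪ P)) − Q) ∪ S)' = {3,4,8}
|(((Q ∪ (Q ∪ P)) − Q) ∪ S)'| = 3

3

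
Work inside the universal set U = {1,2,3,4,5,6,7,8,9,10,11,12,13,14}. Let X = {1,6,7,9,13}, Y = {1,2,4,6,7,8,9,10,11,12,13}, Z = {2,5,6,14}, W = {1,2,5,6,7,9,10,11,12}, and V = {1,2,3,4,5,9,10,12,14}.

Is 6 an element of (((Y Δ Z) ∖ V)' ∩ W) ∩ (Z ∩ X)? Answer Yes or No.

Yes

6 ∈ Y and 6 ∈ Z, so 6 ∉ Y Δ Z
6 ∉ (Y Δ Z) and 6 ∉ V, so 6 ∉ (Y Δ Z) ∖ V
6 ∈ ((Y Δ Z) ∖ V)' since 6 ∉ ((Y Δ Z) ∖ V)
6 ∈ ((Y Δ Z) ∖ V)' and 6 ∈ W, so 6 ∈ ((Y Δ Z) ∖ V)' ∩ W
6 ∈ Z and 6 ∈ X, so 6 ∈ Z ∩ X
6 ∈ (((Y Δ Z) ∖ V)' ∩ W) and 6 ∈ (Z ∩ X), so 6 ∈ (((Y Δ Z) ∖ V)' ∩ W) ∩ (Z ∩ X)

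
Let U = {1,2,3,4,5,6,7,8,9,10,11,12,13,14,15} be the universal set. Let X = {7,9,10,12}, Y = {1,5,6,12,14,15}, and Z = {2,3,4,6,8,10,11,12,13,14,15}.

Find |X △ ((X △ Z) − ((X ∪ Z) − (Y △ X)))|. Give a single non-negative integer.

X △ Z = {2,3,4,6,7,8,9,11,13,14,15}
X ∪ Z = {2,3,4,6,7,8,9,10,11,12,13,14,15}
Y △ X = {1,5,6,7,9,10,14,15}
(X ∪ Z) − (Y △ X) = {2,3,4,8,11,12,13}
(X △ Z) − ((X ∪ Z) − (Y △ X)) = {6,7,9,14,15}
X △ ((X △ Z) − ((X ∪ Z) − (Y △ X))) = {6,10,12,14,15}
|X △ ((X △ Z) − ((X ∪ Z) − (Y △ X)))| = 5

5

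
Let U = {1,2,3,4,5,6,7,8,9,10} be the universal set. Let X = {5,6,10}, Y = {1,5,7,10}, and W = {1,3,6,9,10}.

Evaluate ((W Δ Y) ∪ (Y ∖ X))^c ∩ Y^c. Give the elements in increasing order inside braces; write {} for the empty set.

W Δ Y = {3,5,6,7,9}
Y ∖ X = {1,7}
(W Δ Y) ∪ (Y ∖ X) = {1,3,5,6,7,9}
((W Δ Y) ∪ (Y ∖ X))^c = {2,4,8,10}
Y^c = {2,3,4,6,8,9}
((W Δ Y) ∪ (Y ∖ X))^c ∩ Y^c = {2,4,8}

{2,4,8}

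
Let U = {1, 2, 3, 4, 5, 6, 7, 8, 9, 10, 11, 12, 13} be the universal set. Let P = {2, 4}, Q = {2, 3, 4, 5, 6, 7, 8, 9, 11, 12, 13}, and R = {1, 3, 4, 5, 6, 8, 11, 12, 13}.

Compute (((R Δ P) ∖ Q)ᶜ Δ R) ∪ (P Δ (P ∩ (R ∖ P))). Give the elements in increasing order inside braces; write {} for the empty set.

{1, 2, 4, 7, 9, 10}

R Δ P = {1, 2, 3, 5, 6, 8, 11, 12, 13}
(R Δ P) ∖ Q = {1}
((R Δ P) ∖ Q)ᶜ = {2, 3, 4, 5, 6, 7, 8, 9, 10, 11, 12, 13}
((R Δ P) ∖ Q)ᶜ Δ R = {1, 2, 7, 9, 10}
R ∖ P = {1, 3, 5, 6, 8, 11, 12, 13}
P ∩ (R ∖ P) = {}
P Δ (P ∩ (R ∖ P)) = {2, 4}
(((R Δ P) ∖ Q)ᶜ Δ R) ∪ (P Δ (P ∩ (R ∖ P))) = {1, 2, 4, 7, 9, 10}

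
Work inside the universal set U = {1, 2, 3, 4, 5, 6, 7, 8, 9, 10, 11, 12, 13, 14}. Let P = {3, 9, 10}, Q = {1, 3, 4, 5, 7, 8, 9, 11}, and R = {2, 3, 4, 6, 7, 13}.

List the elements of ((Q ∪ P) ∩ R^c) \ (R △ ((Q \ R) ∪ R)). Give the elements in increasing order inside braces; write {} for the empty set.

Q ∪ P = {1, 3, 4, 5, 7, 8, 9, 10, 11}
R^c = {1, 5, 8, 9, 10, 11, 12, 14}
(Q ∪ P) ∩ R^c = {1, 5, 8, 9, 10, 11}
Q \ R = {1, 5, 8, 9, 11}
(Q \ R) ∪ R = {1, 2, 3, 4, 5, 6, 7, 8, 9, 11, 13}
R △ ((Q \ R) ∪ R) = {1, 5, 8, 9, 11}
((Q ∪ P) ∩ R^c) \ (R △ ((Q \ R) ∪ R)) = {10}

{10}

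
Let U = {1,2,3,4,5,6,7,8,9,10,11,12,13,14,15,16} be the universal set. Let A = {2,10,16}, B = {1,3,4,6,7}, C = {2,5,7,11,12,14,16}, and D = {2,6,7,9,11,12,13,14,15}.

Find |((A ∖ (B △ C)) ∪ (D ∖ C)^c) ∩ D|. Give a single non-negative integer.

5

B △ C = {1,2,3,4,5,6,11,12,14,16}
A ∖ (B △ C) = {10}
D ∖ C = {6,9,13,15}
(D ∖ C)^c = {1,2,3,4,5,7,8,10,11,12,14,16}
(A ∖ (B △ C)) ∪ (D ∖ C)^c = {1,2,3,4,5,7,8,10,11,12,14,16}
((A ∖ (B △ C)) ∪ (D ∖ C)^c) ∩ D = {2,7,11,12,14}
|((A ∖ (B △ C)) ∪ (D ∖ C)^c) ∩ D| = 5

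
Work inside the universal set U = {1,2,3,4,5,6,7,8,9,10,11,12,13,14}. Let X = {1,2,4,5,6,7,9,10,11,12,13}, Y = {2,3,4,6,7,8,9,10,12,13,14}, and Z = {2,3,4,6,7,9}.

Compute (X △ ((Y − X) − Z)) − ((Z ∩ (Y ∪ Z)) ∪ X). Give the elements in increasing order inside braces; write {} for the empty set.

{8,14}

Y − X = {3,8,14}
(Y − X) − Z = {8,14}
X △ ((Y − X) − Z) = {1,2,4,5,6,7,8,9,10,11,12,13,14}
Y ∪ Z = {2,3,4,6,7,8,9,10,12,13,14}
Z ∩ (Y ∪ Z) = {2,3,4,6,7,9}
(Z ∩ (Y ∪ Z)) ∪ X = {1,2,3,4,5,6,7,9,10,11,12,13}
(X △ ((Y − X) − Z)) − ((Z ∩ (Y ∪ Z)) ∪ X) = {8,14}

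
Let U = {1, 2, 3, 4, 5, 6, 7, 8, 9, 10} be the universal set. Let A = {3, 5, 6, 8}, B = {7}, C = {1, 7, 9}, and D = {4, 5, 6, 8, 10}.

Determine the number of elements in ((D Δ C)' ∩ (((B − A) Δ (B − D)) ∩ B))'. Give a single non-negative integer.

D Δ C = {1, 4, 5, 6, 7, 8, 9, 10}
(D Δ C)' = {2, 3}
B − A = {7}
B − D = {7}
(B − A) Δ (B − D) = {}
((B − A) Δ (B − D)) ∩ B = {}
(D Δ C)' ∩ (((B − A) Δ (B − D)) ∩ B) = {}
((D Δ C)' ∩ (((B − A) Δ (B − D)) ∩ B))' = {1, 2, 3, 4, 5, 6, 7, 8, 9, 10}
|((D Δ C)' ∩ (((B − A) Δ (B − D)) ∩ B))'| = 10

10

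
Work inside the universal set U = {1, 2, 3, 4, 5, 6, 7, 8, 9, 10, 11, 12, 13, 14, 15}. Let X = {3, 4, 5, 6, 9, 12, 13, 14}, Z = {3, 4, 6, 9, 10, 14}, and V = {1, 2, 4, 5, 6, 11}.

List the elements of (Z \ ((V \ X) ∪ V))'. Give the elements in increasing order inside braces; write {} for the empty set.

{1, 2, 4, 5, 6, 7, 8, 11, 12, 13, 15}

V \ X = {1, 2, 11}
(V \ X) ∪ V = {1, 2, 4, 5, 6, 11}
Z \ ((V \ X) ∪ V) = {3, 9, 10, 14}
(Z \ ((V \ X) ∪ V))' = {1, 2, 4, 5, 6, 7, 8, 11, 12, 13, 15}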